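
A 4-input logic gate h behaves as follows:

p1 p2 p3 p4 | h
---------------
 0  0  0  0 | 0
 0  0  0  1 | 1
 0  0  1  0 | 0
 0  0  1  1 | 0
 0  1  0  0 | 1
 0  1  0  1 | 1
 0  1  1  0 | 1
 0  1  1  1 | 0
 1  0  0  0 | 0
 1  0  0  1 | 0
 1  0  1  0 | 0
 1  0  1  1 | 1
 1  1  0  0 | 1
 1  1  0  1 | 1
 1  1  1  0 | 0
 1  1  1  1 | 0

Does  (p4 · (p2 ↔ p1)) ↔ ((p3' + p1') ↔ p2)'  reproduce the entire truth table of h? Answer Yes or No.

No

Check the formula against h row by row:
  p1=0, p2=0, p3=0, p4=0: formula gives 0, h = 0 ✓
  p1=0, p2=0, p3=0, p4=1: formula gives 1, h = 1 ✓
  p1=0, p2=0, p3=1, p4=0: formula gives 0, h = 0 ✓
  p1=0, p2=0, p3=1, p4=1: formula gives 1, but h = 0 ✗
A single disagreement suffices: at (0,0,1,1) they differ, so the formula does not compute h.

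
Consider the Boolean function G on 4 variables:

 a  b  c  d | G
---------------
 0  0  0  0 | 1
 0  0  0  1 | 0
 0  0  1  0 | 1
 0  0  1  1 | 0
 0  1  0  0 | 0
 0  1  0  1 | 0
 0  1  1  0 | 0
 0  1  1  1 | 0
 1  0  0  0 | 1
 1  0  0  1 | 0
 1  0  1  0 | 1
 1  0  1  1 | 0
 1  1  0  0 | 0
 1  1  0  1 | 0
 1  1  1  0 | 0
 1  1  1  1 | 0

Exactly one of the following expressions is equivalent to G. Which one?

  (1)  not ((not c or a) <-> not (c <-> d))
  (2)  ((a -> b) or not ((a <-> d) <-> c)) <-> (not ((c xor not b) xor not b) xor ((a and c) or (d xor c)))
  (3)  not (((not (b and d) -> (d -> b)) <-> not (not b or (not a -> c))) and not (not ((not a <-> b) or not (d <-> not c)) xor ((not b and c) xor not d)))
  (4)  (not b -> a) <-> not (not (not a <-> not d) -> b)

4

(1): at (0,1,0,0) it gives 1, but G = 0 — eliminated.
(2): at (0,1,0,0) it gives 1, but G = 0 — eliminated.
(3): at (0,0,0,1) it gives 1, but G = 0 — eliminated.
Only (4) survives; checking it on all 16 rows confirms it matches G.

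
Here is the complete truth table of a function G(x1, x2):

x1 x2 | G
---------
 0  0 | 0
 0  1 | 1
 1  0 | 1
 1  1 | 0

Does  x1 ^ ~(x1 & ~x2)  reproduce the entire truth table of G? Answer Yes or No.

Test each input against both G and the formula:
  x1=0, x2=0: formula gives 1, but G = 0 ✗
A single disagreement suffices: at (0,0) they differ, so the formula does not compute G.

No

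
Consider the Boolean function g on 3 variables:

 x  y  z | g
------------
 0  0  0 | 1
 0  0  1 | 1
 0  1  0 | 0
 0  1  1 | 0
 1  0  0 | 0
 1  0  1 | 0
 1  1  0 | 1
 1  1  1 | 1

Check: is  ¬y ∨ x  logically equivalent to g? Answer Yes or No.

Evaluate ¬y ∨ x on each row and compare to g:
  x=0, y=0, z=0: formula gives 1, g = 1 ✓
  x=0, y=0, z=1: formula gives 1, g = 1 ✓
  x=0, y=1, z=0: formula gives 0, g = 0 ✓
  x=0, y=1, z=1: formula gives 0, g = 0 ✓
  x=1, y=0, z=0: formula gives 1, but g = 0 ✗
Since they disagree at (1,0,0), the expression is not a correct formula for g.

No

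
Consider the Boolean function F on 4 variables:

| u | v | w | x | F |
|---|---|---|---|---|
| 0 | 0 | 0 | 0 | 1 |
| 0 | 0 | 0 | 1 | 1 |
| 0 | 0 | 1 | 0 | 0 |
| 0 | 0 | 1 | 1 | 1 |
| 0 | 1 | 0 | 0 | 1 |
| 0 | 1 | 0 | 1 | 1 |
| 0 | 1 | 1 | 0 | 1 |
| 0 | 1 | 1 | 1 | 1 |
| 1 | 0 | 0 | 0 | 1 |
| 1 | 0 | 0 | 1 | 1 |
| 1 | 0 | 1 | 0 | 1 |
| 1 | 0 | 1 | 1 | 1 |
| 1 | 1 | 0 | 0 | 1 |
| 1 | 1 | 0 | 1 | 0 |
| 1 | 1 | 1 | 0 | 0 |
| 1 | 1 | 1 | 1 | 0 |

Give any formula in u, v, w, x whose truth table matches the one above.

F(u, v, w, x) = ((((((u' · v') · w) · x') + (((u · v) · w') · x)) + (((u · v) · w) · x')) + (((u · v) · w) · x))'

The 0-rows are (0,0,1,0), (1,1,0,1), (1,1,1,0), (1,1,1,1). Take each as a conjunction (¬u·¬v·w·¬x, u·v·¬w·x, u·v·w·¬x, u·v·w·x), form their disjunction, and complement — that gives a formula that is 1 everywhere F is.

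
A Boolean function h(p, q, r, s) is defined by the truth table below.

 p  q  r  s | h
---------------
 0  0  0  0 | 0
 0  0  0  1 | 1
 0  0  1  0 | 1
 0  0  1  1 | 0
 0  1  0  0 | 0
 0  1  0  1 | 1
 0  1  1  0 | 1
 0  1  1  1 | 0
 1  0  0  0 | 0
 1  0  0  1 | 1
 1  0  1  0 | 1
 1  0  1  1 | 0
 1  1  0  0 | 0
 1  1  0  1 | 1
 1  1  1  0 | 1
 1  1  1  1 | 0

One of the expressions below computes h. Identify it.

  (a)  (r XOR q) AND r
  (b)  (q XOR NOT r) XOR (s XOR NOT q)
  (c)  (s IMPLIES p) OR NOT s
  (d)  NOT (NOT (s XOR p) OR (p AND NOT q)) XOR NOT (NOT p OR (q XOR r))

b

(a): at (0,0,0,1) it gives 0, but h = 1 — eliminated.
(c): at (0,0,0,0) it gives 1, but h = 0 — eliminated.
(d): at (0,0,1,0) it gives 0, but h = 1 — eliminated.
(b) is the remaining candidate, and it agrees with h on all 16 inputs.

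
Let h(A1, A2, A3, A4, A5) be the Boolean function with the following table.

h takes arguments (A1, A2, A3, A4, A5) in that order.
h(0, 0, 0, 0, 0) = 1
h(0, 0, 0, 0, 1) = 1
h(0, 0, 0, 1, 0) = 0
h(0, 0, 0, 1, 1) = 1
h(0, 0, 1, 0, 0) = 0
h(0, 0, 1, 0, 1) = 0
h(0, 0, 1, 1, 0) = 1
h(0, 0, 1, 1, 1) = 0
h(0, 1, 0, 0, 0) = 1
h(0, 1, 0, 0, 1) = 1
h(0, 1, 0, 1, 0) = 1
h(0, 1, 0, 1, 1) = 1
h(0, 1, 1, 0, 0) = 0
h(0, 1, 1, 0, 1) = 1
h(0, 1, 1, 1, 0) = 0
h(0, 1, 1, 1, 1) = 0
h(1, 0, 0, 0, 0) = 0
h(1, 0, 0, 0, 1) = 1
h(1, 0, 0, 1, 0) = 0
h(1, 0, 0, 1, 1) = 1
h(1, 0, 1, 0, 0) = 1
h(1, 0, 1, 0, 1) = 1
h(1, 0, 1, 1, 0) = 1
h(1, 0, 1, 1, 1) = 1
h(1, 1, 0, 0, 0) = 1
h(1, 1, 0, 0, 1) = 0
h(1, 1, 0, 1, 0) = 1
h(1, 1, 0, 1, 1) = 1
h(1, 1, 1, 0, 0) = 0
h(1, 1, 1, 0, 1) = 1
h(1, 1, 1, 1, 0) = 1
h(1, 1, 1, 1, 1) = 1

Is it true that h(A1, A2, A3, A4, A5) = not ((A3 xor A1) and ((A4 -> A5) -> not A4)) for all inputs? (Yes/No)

Check the formula against h row by row:
  A1=0, A2=0, A3=0, A4=0, A5=0: formula gives 1, h = 1 ✓
  A1=0, A2=0, A3=0, A4=0, A5=1: formula gives 1, h = 1 ✓
  A1=0, A2=0, A3=0, A4=1, A5=0: formula gives 1, but h = 0 ✗
Since they disagree at (0,0,0,1,0), the expression is not a correct formula for h.

No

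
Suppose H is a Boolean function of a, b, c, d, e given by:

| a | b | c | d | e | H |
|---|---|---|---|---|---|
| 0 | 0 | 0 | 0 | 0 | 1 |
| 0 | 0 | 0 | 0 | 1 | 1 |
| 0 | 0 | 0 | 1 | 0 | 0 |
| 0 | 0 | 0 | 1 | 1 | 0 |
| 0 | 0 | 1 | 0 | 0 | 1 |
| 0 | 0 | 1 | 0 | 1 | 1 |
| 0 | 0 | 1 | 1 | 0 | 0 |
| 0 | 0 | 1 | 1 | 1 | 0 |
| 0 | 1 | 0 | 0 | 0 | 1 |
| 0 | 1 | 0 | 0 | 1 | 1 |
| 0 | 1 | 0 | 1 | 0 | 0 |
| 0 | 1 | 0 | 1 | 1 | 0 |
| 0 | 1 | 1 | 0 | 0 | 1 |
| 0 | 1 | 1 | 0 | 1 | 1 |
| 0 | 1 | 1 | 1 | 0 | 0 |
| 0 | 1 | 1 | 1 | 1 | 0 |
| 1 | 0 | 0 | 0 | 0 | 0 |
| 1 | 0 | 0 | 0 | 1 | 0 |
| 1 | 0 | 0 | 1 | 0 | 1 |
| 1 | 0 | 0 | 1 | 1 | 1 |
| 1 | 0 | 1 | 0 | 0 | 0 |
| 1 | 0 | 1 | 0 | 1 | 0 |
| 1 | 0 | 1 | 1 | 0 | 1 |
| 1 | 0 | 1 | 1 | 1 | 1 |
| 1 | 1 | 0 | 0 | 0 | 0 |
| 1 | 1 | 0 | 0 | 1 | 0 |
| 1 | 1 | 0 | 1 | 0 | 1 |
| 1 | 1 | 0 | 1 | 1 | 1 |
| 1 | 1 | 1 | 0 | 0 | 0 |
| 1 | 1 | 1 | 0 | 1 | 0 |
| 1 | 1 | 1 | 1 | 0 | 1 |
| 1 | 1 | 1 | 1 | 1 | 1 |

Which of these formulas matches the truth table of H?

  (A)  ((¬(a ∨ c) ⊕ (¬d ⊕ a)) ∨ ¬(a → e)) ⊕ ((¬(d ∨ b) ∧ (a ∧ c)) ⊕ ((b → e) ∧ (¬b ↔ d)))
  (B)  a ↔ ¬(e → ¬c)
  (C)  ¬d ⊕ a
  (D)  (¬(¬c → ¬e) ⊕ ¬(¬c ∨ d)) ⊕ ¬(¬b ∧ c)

(A) disagrees with H on (0,0,0,0,0) (formula → 0, table → 1); rule it out.
(B) disagrees with H on (0,0,0,1,0) (formula → 1, table → 0); rule it out.
(D) disagrees with H on (0,0,0,0,1) (formula → 0, table → 1); rule it out.
That leaves (C). Evaluating it on every row reproduces the table of H exactly.

C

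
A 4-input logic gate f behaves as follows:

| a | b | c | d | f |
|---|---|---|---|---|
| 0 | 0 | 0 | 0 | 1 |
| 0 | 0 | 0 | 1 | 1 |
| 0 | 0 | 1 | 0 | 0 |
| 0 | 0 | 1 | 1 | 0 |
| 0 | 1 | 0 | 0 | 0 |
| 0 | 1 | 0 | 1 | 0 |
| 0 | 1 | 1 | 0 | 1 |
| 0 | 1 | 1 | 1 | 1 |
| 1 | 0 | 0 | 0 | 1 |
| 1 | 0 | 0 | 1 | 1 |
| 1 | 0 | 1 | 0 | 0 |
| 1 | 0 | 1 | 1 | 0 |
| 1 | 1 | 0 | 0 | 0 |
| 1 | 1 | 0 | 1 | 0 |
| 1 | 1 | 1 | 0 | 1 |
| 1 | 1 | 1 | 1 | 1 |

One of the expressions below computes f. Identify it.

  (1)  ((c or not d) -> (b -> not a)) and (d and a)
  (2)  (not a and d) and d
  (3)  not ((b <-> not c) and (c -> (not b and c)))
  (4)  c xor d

(1) fails at (0,0,0,0): the formula yields 0, f is 1.
(2) fails at (0,0,0,0): the formula yields 0, f is 1.
(4) fails at (0,0,0,0): the formula yields 0, f is 1.
That leaves (3). Evaluating it on every row reproduces the table of f exactly.

3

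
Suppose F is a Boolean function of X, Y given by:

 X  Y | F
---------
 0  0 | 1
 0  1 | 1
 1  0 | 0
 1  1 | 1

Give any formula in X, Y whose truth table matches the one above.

F(X, Y) = X → Y

This is X → Y (false only at 1,0).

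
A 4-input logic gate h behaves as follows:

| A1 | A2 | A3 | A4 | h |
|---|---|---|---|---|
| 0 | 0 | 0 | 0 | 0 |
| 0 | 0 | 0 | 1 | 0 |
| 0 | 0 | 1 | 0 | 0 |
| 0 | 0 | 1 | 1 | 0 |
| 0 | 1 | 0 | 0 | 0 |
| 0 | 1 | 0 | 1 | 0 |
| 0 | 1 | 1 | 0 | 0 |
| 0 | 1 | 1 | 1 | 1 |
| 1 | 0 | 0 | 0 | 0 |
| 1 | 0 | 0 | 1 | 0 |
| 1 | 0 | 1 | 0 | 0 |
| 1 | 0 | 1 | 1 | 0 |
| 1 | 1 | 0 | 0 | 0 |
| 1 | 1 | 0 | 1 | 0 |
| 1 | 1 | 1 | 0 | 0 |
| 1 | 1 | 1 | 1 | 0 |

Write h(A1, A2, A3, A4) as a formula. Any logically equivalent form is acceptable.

h(A1, A2, A3, A4) = ((A1' · A2) · A3) · A4

Only row (0,1,1,1) gives 1. That row's minterm ¬A1·A2·A3·A4 is h directly.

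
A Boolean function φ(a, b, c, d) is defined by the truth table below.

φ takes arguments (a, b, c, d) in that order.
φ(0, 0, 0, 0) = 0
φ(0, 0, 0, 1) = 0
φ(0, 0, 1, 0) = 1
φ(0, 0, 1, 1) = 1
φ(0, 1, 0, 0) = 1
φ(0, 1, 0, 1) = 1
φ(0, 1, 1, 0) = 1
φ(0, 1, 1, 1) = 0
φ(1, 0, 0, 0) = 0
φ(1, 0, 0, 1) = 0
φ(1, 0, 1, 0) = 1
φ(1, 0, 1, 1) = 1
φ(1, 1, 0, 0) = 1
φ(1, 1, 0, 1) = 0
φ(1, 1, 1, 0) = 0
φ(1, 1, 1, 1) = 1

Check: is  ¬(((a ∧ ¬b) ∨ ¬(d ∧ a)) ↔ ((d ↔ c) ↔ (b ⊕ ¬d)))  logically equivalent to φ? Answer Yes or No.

No

Test each input against both φ and the formula:
  a=0, b=0, c=0, d=0: formula gives 0, φ = 0 ✓
  a=0, b=0, c=0, d=1: formula gives 0, φ = 0 ✓
  a=0, b=0, c=1, d=0: formula gives 1, φ = 1 ✓
  a=0, b=0, c=1, d=1: formula gives 1, φ = 1 ✓
  …
  a=0, b=1, c=1, d=0: formula gives 0, but φ = 1 ✗
A single disagreement suffices: at (0,1,1,0) they differ, so the formula does not compute φ.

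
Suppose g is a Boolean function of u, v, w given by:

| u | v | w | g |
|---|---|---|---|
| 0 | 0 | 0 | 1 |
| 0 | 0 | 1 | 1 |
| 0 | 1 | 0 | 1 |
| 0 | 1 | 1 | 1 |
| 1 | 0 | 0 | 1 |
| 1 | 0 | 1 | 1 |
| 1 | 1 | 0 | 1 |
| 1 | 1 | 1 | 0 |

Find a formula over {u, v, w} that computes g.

g(u, v, w) = ~((u & v) & w)

The output is 0 only when every input is 1 — NAND of all inputs.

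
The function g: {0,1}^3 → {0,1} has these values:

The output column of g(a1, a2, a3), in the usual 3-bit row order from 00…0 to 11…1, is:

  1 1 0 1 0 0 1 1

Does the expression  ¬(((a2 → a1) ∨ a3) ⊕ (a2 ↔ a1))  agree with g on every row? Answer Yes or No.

Test each input against both g and the formula:
  a1=0, a2=0, a3=0: formula gives 1, g = 1 ✓
  a1=0, a2=0, a3=1: formula gives 1, g = 1 ✓
  a1=0, a2=1, a3=0: formula gives 1, but g = 0 ✗
Since they disagree at (0,1,0), the expression is not a correct formula for g.

No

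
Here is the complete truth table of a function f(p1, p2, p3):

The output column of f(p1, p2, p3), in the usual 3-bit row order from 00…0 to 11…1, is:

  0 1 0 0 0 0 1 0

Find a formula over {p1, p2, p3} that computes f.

The 1-rows are (0,0,1), (1,1,0). Each contributes one minterm — ¬p1·¬p2·p3; p1·p2·¬p3 — and their disjunction is a sum-of-products form of f.

f(p1, p2, p3) = ((¬p1 ∧ ¬p2) ∧ p3) ∨ ((p1 ∧ p2) ∧ ¬p3)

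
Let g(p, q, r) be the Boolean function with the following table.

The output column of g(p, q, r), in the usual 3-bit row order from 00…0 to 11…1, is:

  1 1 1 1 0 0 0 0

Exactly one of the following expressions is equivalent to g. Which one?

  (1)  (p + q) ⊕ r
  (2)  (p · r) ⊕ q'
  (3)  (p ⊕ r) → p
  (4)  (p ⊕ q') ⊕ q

(1) fails at (0,0,0): the formula yields 0, g is 1.
(2) fails at (0,1,0): the formula yields 0, g is 1.
(3) fails at (0,0,1): the formula yields 0, g is 1.
(4) is the remaining candidate, and it agrees with g on all 8 inputs.

4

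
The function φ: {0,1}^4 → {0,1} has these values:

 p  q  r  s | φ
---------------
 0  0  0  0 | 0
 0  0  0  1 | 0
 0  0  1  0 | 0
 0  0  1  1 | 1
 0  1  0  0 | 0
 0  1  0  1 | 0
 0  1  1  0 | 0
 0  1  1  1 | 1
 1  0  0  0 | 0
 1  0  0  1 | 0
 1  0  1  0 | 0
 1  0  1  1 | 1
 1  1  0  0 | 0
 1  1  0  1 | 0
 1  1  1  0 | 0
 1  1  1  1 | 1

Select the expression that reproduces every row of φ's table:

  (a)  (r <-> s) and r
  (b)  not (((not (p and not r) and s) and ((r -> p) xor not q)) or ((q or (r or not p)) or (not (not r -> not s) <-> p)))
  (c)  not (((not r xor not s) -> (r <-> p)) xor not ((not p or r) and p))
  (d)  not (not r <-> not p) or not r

(b): at (0,0,1,1) it gives 0, but φ = 1 — eliminated.
(c): at (0,0,0,0) it gives 1, but φ = 0 — eliminated.
(d): at (0,0,0,0) it gives 1, but φ = 0 — eliminated.
(a) is the remaining candidate, and it agrees with φ on all 16 inputs.

a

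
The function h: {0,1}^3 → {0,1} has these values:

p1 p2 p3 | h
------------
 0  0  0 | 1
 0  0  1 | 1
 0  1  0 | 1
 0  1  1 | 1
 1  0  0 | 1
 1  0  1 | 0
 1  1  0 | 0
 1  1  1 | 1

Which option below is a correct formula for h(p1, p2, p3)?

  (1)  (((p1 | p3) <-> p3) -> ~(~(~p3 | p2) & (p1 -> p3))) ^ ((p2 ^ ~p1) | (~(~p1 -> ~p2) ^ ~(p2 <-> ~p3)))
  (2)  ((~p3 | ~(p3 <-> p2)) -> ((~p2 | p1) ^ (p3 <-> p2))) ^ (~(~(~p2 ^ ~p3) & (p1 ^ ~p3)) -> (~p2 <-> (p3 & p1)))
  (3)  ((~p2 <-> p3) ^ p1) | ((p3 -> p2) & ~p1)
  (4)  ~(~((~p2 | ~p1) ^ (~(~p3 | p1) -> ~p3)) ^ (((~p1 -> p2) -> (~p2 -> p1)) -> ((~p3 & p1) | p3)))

3

(1) fails at (0,0,0): the formula yields 0, h is 1.
(2) fails at (0,1,1): the formula yields 0, h is 1.
(4) fails at (0,0,0): the formula yields 0, h is 1.
Only (3) survives; checking it on all 8 rows confirms it matches h.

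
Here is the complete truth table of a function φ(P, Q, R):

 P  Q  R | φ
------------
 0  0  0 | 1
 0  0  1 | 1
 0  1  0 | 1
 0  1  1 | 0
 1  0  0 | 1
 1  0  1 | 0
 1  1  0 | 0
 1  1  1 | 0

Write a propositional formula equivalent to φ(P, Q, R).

φ(P, Q, R) = ((((~P & ~Q) & ~R) | ((~P & ~Q) & R)) | ((~P & Q) & ~R)) | ((P & ~Q) & ~R)

The 1-rows are (0,0,0), (0,0,1), (0,1,0), (1,0,0). Each contributes one minterm — ¬P·¬Q·¬R; ¬P·¬Q·R; ¬P·Q·¬R; P·¬Q·¬R — and their disjunction is a sum-of-products form of φ.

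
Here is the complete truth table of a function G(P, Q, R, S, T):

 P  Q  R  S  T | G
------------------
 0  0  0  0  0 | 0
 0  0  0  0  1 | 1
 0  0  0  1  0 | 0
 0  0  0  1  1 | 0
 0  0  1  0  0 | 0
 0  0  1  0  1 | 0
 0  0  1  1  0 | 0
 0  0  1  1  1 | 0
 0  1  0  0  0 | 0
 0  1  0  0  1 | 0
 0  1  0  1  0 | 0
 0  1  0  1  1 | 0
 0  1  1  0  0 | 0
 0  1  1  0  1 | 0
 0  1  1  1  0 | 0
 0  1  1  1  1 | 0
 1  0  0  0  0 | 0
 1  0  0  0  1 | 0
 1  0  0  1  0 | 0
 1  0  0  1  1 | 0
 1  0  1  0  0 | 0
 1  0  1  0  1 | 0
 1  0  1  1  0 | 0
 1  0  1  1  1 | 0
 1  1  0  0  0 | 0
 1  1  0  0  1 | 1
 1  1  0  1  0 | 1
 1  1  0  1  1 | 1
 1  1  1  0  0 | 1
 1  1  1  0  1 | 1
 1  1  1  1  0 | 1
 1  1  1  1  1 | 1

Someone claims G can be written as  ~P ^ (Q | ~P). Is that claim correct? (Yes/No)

Test each input against both G and the formula:
  P=0, Q=0, R=0, S=0, T=0: formula gives 0, G = 0 ✓
  P=0, Q=0, R=0, S=0, T=1: formula gives 0, but G = 1 ✗
A single disagreement suffices: at (0,0,0,0,1) they differ, so the formula does not compute G.

No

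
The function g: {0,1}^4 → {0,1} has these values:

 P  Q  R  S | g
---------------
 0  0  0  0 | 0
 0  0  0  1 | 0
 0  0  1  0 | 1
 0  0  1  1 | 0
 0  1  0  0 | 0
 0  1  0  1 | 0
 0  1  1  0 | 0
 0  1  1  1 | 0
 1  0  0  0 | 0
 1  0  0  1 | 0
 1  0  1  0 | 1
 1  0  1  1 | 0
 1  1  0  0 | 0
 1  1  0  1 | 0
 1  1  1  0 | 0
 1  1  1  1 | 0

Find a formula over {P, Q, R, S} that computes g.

Collect the rows where g=1 — (0,0,1,0), (1,0,1,0) — and write one minterm per row: ¬P·¬Q·R·¬S, P·¬Q·R·¬S. Their union (logical OR) reproduces the table exactly.

g(P, Q, R, S) = (((~P & ~Q) & R) & ~S) | (((P & ~Q) & R) & ~S)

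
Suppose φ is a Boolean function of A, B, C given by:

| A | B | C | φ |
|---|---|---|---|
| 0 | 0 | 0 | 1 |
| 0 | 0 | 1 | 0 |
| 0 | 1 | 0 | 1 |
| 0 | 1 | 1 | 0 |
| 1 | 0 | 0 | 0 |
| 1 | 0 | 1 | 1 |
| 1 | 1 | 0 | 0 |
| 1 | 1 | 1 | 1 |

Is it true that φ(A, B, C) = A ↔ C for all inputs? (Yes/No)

Yes

Check the formula against φ row by row:
  A=0, B=0, C=0: formula gives 1, φ = 1 ✓
  A=0, B=0, C=1: formula gives 0, φ = 0 ✓
  A=0, B=1, C=0: formula gives 1, φ = 1 ✓
  A=0, B=1, C=1: formula gives 0, φ = 0 ✓
  A=1, B=0, C=0: formula gives 0, φ = 0 ✓
  … (the remaining 3 rows also agree.)
No disagreement on any input; they are logically equivalent.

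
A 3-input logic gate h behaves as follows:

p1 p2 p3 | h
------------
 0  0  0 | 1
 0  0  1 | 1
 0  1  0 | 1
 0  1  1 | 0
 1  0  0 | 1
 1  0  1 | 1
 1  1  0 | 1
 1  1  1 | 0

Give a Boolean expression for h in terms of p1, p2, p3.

h(p1, p2, p3) = not (((not p1 and p2) and p3) or ((p1 and p2) and p3))

The 0-rows are (0,1,1), (1,1,1). Take each as a conjunction (¬p1·p2·p3, p1·p2·p3), form their disjunction, and complement — that gives a formula that is 1 everywhere h is.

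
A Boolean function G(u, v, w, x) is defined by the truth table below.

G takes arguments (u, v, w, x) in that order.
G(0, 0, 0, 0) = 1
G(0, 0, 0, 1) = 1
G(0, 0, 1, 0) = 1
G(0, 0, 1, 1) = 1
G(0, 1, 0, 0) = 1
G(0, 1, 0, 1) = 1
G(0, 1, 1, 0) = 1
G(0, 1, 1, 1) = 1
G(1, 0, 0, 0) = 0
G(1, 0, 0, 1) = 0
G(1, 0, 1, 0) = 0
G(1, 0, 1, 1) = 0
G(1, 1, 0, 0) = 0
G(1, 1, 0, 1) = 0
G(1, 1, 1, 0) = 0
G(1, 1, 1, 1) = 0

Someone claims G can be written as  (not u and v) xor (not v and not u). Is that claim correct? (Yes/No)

Yes

Evaluate (not u and v) xor (not v and not u) on each row and compare to G:
  u=0, v=0, w=0, x=0: formula gives 1, G = 1 ✓
  u=0, v=0, w=0, x=1: formula gives 1, G = 1 ✓
  u=0, v=0, w=1, x=0: formula gives 1, G = 1 ✓
  u=0, v=0, w=1, x=1: formula gives 1, G = 1 ✓
  … (the remaining 12 rows also agree.)
Every row agrees, so the formula is equivalent.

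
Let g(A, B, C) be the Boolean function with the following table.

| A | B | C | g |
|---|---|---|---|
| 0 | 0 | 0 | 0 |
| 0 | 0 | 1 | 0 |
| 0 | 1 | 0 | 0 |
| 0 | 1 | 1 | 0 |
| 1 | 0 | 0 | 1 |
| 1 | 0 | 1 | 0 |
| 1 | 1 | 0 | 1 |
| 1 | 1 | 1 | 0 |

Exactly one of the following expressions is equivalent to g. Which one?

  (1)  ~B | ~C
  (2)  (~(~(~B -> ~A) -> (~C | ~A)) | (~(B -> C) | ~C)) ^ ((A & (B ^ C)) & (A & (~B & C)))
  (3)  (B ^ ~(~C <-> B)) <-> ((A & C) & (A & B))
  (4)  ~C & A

4

(1) disagrees with g on (0,0,0) (formula → 1, table → 0); rule it out.
(2) disagrees with g on (0,0,0) (formula → 1, table → 0); rule it out.
(3) disagrees with g on (0,0,1) (formula → 1, table → 0); rule it out.
(4) is the remaining candidate, and it agrees with g on all 8 inputs.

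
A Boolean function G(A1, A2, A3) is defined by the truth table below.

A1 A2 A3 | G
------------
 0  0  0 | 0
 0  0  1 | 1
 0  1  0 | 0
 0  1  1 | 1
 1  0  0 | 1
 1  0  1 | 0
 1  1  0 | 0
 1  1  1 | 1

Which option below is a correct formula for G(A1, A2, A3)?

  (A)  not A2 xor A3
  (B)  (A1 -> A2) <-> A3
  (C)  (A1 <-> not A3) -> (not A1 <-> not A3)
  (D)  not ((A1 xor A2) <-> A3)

B

(A) disagrees with G on (0,0,0) (formula → 1, table → 0); rule it out.
(C) disagrees with G on (0,0,0) (formula → 1, table → 0); rule it out.
(D) disagrees with G on (0,1,0) (formula → 1, table → 0); rule it out.
(B) is the remaining candidate, and it agrees with G on all 8 inputs.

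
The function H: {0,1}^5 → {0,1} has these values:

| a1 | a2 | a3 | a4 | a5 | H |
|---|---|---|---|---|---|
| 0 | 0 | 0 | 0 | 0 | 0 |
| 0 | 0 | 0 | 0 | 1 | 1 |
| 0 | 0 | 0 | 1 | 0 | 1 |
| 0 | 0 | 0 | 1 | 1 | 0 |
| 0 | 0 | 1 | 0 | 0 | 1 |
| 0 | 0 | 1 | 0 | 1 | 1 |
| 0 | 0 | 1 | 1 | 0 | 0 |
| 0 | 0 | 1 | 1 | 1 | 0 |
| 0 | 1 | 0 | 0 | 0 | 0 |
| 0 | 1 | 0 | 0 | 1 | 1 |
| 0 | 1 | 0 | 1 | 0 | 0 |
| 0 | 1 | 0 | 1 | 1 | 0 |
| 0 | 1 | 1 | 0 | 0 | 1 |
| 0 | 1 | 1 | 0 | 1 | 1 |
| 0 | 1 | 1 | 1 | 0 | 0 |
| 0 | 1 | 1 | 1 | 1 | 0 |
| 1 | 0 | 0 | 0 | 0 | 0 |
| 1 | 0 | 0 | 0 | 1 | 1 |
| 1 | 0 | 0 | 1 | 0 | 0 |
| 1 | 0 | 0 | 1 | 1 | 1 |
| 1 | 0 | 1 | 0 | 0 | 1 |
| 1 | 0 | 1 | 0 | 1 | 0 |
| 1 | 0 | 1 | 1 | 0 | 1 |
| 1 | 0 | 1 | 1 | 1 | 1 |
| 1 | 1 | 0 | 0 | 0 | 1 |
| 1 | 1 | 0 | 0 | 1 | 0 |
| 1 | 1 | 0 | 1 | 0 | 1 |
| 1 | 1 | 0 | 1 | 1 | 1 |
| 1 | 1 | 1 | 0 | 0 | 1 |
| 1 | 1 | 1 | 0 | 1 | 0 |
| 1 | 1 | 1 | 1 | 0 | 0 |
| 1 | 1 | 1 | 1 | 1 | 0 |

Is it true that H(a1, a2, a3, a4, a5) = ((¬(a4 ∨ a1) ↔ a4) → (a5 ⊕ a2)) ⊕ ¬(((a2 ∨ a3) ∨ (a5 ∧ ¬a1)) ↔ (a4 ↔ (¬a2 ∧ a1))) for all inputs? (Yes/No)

No

Test each input against both H and the formula:
  a1=0, a2=0, a3=0, a4=0, a5=0: formula gives 0, H = 0 ✓
  a1=0, a2=0, a3=0, a4=0, a5=1: formula gives 1, H = 1 ✓
  a1=0, a2=0, a3=0, a4=1, a5=0: formula gives 1, H = 1 ✓
  a1=0, a2=0, a3=0, a4=1, a5=1: formula gives 0, H = 0 ✓
  …
  a1=0, a2=1, a3=0, a4=0, a5=0: formula gives 1, but H = 0 ✗
Row (0,1,0,0,0) is a counterexample, so the formula is not equivalent to H.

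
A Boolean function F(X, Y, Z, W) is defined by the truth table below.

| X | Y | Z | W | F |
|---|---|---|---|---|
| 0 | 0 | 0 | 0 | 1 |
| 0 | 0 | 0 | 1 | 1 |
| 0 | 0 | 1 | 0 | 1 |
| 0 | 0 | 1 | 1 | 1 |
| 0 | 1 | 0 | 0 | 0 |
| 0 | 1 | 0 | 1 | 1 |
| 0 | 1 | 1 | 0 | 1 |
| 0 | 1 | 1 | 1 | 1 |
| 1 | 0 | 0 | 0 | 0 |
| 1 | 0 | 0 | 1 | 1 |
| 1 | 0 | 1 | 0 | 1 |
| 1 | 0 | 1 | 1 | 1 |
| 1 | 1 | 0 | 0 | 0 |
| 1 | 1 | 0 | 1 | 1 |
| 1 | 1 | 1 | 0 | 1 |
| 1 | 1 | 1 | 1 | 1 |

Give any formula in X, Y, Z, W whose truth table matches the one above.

F(X, Y, Z, W) = NOT (((((NOT X AND Y) AND NOT Z) AND NOT W) OR (((X AND NOT Y) AND NOT Z) AND NOT W)) OR (((X AND Y) AND NOT Z) AND NOT W))

The 0-rows are (0,1,0,0), (1,0,0,0), (1,1,0,0). Take each as a conjunction (¬X·Y·¬Z·¬W, X·¬Y·¬Z·¬W, X·Y·¬Z·¬W), form their disjunction, and complement — that gives a formula that is 1 everywhere F is.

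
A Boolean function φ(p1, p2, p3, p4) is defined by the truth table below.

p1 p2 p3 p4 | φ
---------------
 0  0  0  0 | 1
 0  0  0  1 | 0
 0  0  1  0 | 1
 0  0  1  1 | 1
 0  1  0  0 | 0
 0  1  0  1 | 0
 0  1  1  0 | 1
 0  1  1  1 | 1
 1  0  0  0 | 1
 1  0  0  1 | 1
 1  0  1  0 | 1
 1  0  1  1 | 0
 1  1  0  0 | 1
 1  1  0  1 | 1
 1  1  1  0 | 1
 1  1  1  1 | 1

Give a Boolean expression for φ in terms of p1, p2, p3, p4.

There are just 4 zero rows: (0,0,0,1), (0,1,0,0), (0,1,0,1), (1,0,1,1). Their minterms are ¬p1·¬p2·¬p3·p4, ¬p1·p2·¬p3·¬p4, ¬p1·p2·¬p3·p4, p1·¬p2·p3·p4; the OR of those covers precisely the 0-outputs, and negating it yields φ.

φ(p1, p2, p3, p4) = NOT ((((((NOT p1 AND NOT p2) AND NOT p3) AND p4) OR (((NOT p1 AND p2) AND NOT p3) AND NOT p4)) OR (((NOT p1 AND p2) AND NOT p3) AND p4)) OR (((p1 AND NOT p2) AND p3) AND p4))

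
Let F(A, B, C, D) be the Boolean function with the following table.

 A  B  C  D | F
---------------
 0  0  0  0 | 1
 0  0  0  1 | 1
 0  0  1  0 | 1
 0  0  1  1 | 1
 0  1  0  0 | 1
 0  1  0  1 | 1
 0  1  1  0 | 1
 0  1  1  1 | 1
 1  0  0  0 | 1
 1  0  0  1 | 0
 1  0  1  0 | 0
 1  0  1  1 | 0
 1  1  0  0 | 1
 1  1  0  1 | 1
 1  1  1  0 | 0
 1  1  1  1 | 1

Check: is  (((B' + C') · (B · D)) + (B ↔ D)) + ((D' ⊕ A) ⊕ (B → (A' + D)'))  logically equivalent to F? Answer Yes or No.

Test each input against both F and the formula:
  A=0, B=0, C=0, D=0: formula gives 1, F = 1 ✓
  A=0, B=0, C=0, D=1: formula gives 1, F = 1 ✓
  A=0, B=0, C=1, D=0: formula gives 1, F = 1 ✓
  A=0, B=0, C=1, D=1: formula gives 1, F = 1 ✓
  …
  A=1, B=0, C=1, D=0: formula gives 1, but F = 0 ✗
Row (1,0,1,0) is a counterexample, so the formula is not equivalent to F.

No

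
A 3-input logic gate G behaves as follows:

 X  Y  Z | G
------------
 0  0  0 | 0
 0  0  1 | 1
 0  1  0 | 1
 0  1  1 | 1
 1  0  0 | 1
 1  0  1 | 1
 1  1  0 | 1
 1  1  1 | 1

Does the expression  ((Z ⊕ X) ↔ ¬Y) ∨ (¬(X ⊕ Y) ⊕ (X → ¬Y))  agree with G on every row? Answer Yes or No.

Yes

Evaluate ((Z ⊕ X) ↔ ¬Y) ∨ (¬(X ⊕ Y) ⊕ (X → ¬Y)) on each row and compare to G:
  X=0, Y=0, Z=0: formula gives 0, G = 0 ✓
  X=0, Y=0, Z=1: formula gives 1, G = 1 ✓
  X=0, Y=1, Z=0: formula gives 1, G = 1 ✓
  X=0, Y=1, Z=1: formula gives 1, G = 1 ✓
  X=1, Y=0, Z=0: formula gives 1, G = 1 ✓
  …and likewise for the remaining 3 rows.
No disagreement on any input; they are logically equivalent.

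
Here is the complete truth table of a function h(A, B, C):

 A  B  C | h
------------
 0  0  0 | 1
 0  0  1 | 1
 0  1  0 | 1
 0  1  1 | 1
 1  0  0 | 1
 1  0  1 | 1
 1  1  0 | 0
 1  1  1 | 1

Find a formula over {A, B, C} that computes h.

h(A, B, C) = ¬((A ∧ B) ∧ ¬C)

Only row (1,1,0) gives 0. So h is 1 everywhere except there — the complement of the minterm A·B·¬C.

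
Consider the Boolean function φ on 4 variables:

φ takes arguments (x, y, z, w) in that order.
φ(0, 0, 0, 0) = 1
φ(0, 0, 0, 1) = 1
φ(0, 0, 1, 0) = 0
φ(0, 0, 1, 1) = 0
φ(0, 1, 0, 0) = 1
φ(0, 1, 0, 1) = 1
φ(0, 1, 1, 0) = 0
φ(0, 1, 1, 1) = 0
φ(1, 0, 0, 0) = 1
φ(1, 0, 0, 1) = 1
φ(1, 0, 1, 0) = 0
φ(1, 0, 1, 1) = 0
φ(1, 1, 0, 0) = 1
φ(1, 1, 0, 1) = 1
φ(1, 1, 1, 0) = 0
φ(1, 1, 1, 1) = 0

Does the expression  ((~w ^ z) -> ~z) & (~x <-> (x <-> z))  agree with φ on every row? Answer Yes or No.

Yes

Check the formula against φ row by row:
  x=0, y=0, z=0, w=0: formula gives 1, φ = 1 ✓
  x=0, y=0, z=0, w=1: formula gives 1, φ = 1 ✓
  x=0, y=0, z=1, w=0: formula gives 0, φ = 0 ✓
  x=0, y=0, z=1, w=1: formula gives 0, φ = 0 ✓
  …and likewise for the remaining 12 rows.
All 16 rows match — the expression computes φ exactly.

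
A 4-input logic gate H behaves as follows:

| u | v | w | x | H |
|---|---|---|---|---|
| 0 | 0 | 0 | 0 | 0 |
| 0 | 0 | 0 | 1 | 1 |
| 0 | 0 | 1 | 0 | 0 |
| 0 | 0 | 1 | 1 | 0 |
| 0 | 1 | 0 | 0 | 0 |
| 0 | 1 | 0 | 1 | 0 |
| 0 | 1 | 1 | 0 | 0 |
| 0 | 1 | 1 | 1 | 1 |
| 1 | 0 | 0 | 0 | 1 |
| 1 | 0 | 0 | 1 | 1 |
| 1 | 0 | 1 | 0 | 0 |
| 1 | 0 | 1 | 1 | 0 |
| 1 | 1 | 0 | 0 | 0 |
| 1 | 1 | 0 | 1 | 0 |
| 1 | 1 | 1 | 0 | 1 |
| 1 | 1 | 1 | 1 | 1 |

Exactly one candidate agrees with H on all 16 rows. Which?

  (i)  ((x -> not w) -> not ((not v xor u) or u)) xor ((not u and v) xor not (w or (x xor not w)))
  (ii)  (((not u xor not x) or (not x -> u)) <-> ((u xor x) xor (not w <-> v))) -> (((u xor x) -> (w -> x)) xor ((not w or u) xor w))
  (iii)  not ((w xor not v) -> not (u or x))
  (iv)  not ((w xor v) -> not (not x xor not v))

iii

(i) disagrees with H on (0,0,1,1) (formula → 1, table → 0); rule it out.
(ii) disagrees with H on (0,0,0,1) (formula → 0, table → 1); rule it out.
(iv) disagrees with H on (0,0,0,1) (formula → 0, table → 1); rule it out.
Only (iii) survives; checking it on all 16 rows confirms it matches H.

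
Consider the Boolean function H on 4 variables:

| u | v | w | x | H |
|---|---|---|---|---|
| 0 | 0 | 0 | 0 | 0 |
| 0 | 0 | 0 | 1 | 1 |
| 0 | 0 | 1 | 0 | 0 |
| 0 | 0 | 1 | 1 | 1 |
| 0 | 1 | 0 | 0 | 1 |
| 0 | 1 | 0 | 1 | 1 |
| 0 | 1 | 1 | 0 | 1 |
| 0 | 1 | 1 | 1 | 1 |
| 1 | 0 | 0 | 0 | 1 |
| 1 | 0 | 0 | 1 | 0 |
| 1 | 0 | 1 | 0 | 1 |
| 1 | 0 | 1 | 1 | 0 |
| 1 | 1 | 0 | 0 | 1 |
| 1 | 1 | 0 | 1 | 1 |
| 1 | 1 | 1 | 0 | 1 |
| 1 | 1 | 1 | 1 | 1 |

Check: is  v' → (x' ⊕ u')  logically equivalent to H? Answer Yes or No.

Yes

Test each input against both H and the formula:
  u=0, v=0, w=0, x=0: formula gives 0, H = 0 ✓
  u=0, v=0, w=0, x=1: formula gives 1, H = 1 ✓
  u=0, v=0, w=1, x=0: formula gives 0, H = 0 ✓
  u=0, v=0, w=1, x=1: formula gives 1, H = 1 ✓
  … (the remaining 12 rows also agree.)
All 16 rows match — the expression computes H exactly.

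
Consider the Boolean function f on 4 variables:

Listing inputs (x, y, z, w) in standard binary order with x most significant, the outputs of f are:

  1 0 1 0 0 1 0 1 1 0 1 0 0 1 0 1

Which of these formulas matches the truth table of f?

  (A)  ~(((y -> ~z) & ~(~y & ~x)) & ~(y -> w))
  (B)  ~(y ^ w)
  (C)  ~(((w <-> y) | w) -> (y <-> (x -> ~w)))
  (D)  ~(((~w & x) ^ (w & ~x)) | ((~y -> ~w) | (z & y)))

B

(A) disagrees with f on (0,0,0,1) (formula → 1, table → 0); rule it out.
(C) disagrees with f on (0,0,0,1) (formula → 1, table → 0); rule it out.
(D) disagrees with f on (0,0,0,0) (formula → 0, table → 1); rule it out.
Only (B) survives; checking it on all 16 rows confirms it matches f.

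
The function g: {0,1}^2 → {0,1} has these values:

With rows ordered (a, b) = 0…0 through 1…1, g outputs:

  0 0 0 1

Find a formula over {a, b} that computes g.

The output is 1 only when every input is 1 — the AND of all inputs.

g(a, b) = a & b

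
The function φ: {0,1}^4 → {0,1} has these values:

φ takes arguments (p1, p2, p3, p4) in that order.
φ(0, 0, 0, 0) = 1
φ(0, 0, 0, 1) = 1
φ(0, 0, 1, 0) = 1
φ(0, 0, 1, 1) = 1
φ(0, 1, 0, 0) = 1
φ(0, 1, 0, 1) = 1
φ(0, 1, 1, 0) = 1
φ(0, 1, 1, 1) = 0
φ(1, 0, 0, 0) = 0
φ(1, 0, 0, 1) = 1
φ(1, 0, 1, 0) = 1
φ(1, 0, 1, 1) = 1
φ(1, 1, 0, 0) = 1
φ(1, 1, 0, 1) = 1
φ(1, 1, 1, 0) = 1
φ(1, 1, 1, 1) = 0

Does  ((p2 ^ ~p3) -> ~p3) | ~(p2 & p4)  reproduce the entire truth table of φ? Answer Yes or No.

No

Evaluate ((p2 ^ ~p3) -> ~p3) | ~(p2 & p4) on each row and compare to φ:
  p1=0, p2=0, p3=0, p4=0: formula gives 1, φ = 1 ✓
  p1=0, p2=0, p3=0, p4=1: formula gives 1, φ = 1 ✓
  p1=0, p2=0, p3=1, p4=0: formula gives 1, φ = 1 ✓
  p1=0, p2=0, p3=1, p4=1: formula gives 1, φ = 1 ✓
  …
  p1=1, p2=0, p3=0, p4=0: formula gives 1, but φ = 0 ✗
Row (1,0,0,0) is a counterexample, so the formula is not equivalent to φ.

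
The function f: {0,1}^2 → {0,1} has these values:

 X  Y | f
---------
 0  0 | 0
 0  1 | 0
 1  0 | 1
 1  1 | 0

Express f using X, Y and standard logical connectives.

f(X, Y) = X · Y'

1 only at (1,0): X AND NOT Y.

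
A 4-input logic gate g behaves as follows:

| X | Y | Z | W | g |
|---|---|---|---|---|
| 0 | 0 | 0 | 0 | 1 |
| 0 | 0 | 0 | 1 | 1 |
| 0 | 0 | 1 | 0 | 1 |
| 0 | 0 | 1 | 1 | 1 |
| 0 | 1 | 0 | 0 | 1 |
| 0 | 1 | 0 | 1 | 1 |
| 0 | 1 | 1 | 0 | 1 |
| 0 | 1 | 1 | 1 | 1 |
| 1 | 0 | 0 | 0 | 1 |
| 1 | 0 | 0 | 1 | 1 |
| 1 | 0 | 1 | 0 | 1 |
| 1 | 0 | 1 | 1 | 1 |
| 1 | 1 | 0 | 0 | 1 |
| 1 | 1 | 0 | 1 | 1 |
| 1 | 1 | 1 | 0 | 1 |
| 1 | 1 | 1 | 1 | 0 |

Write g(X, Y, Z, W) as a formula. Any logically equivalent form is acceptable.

The output is 0 only when every input is 1 — NAND of all inputs.

g(X, Y, Z, W) = (((X · Y) · Z) · W)'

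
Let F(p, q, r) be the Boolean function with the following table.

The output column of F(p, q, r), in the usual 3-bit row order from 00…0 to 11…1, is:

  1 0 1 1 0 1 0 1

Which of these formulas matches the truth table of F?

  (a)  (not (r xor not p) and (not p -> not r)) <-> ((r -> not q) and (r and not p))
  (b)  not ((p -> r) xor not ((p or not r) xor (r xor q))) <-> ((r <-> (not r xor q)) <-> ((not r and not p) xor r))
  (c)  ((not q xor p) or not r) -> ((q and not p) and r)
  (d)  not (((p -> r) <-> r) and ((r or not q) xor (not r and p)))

(b) disagrees with F on (0,0,1) (formula → 1, table → 0); rule it out.
(c) disagrees with F on (0,0,0) (formula → 0, table → 1); rule it out.
(d) disagrees with F on (0,1,1) (formula → 0, table → 1); rule it out.
That leaves (a). Evaluating it on every row reproduces the table of F exactly.

a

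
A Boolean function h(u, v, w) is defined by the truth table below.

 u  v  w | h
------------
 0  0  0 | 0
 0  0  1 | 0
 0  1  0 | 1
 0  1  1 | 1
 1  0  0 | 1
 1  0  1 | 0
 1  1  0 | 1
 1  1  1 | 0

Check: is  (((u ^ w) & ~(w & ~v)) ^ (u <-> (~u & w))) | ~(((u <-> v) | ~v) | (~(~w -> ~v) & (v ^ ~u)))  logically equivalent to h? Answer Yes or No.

Evaluate (((u ^ w) & ~(w & ~v)) ^ (u <-> (~u & w))) | ~(((u <-> v) | ~v) | (~(~w -> ~v) & (v ^ ~u))) on each row and compare to h:
  u=0, v=0, w=0: formula gives 1, but h = 0 ✗
A single disagreement suffices: at (0,0,0) they differ, so the formula does not compute h.

No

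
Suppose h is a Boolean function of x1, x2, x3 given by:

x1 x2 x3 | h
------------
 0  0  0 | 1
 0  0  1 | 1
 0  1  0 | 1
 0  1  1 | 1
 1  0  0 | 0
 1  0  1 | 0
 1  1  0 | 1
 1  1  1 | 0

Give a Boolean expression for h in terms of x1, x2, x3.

h is 0 on only 3 rows — (1,0,0), (1,0,1), (1,1,1). Writing each as a minterm (x1·¬x2·¬x3, x1·¬x2·x3, x1·x2·x3) and OR-ing them characterizes exactly where h=0, so h is the negation of that disjunction.

h(x1, x2, x3) = ((((x1 · x2') · x3') + ((x1 · x2') · x3)) + ((x1 · x2) · x3))'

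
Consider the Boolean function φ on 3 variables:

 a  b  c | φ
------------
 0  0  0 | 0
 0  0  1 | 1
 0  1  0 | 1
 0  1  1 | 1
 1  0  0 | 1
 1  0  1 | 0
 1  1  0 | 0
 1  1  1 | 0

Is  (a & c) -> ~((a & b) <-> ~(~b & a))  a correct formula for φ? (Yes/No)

Evaluate (a & c) -> ~((a & b) <-> ~(~b & a)) on each row and compare to φ:
  a=0, b=0, c=0: formula gives 1, but φ = 0 ✗
A single disagreement suffices: at (0,0,0) they differ, so the formula does not compute φ.

No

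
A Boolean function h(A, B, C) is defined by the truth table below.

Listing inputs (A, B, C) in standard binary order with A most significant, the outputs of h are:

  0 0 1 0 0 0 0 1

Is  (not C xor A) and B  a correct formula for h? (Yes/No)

Test each input against both h and the formula:
  A=0, B=0, C=0: formula gives 0, h = 0 ✓
  A=0, B=0, C=1: formula gives 0, h = 0 ✓
  A=0, B=1, C=0: formula gives 1, h = 1 ✓
  A=0, B=1, C=1: formula gives 0, h = 0 ✓
  A=1, B=0, C=0: formula gives 0, h = 0 ✓
  …and likewise for the remaining 3 rows.
No disagreement on any input; they are logically equivalent.

Yes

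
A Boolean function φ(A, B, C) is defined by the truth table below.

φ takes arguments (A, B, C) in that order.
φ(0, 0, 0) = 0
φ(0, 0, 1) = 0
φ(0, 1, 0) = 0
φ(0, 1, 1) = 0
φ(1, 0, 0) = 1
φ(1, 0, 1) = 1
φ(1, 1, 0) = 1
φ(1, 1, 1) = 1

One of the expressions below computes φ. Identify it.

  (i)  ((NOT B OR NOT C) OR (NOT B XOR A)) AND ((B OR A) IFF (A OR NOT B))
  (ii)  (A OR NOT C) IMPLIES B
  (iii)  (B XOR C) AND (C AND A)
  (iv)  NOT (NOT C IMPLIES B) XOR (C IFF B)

(ii): at (0,0,1) it gives 1, but φ = 0 — eliminated.
(iii): at (1,0,0) it gives 0, but φ = 1 — eliminated.
(iv): at (0,1,1) it gives 1, but φ = 0 — eliminated.
(i) is the remaining candidate, and it agrees with φ on all 8 inputs.

i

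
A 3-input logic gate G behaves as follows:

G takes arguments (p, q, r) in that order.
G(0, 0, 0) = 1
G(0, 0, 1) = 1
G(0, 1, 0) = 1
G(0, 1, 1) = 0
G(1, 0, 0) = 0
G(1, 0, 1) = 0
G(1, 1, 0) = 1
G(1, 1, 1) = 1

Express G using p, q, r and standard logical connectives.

G is 0 on only 3 rows — (0,1,1), (1,0,0), (1,0,1). Writing each as a minterm (¬p·q·r, p·¬q·¬r, p·¬q·r) and OR-ing them characterizes exactly where G=0, so G is the negation of that disjunction.

G(p, q, r) = ((((p' · q) · r) + ((p · q') · r')) + ((p · q') · r))'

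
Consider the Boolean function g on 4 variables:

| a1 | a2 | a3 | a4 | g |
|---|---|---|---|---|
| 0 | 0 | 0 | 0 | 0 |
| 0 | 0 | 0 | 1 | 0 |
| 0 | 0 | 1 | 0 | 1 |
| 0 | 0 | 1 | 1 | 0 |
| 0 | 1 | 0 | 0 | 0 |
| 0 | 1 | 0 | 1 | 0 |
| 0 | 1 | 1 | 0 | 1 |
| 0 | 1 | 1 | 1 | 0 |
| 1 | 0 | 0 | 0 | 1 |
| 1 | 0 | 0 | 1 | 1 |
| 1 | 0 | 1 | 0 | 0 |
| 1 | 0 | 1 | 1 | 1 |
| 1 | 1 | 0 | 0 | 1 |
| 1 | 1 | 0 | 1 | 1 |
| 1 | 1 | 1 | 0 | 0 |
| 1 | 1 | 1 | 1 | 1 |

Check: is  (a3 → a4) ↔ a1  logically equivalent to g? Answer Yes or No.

Yes

Evaluate (a3 → a4) ↔ a1 on each row and compare to g:
  a1=0, a2=0, a3=0, a4=0: formula gives 0, g = 0 ✓
  a1=0, a2=0, a3=0, a4=1: formula gives 0, g = 0 ✓
  a1=0, a2=0, a3=1, a4=0: formula gives 1, g = 1 ✓
  a1=0, a2=0, a3=1, a4=1: formula gives 0, g = 0 ✓
  …and likewise for the remaining 12 rows.
Every row agrees, so the formula is equivalent.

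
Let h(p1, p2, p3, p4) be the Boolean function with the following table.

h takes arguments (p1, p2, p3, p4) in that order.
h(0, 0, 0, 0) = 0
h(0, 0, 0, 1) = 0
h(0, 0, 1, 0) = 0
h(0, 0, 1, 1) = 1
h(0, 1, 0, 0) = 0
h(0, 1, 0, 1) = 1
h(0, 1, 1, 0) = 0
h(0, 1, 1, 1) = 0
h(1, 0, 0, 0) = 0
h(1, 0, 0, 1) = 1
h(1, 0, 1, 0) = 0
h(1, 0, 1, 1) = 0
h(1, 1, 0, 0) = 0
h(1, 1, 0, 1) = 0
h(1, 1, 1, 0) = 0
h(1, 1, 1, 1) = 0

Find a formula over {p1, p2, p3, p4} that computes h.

h(p1, p2, p3, p4) = ((((¬p1 ∧ ¬p2) ∧ p3) ∧ p4) ∨ (((¬p1 ∧ p2) ∧ ¬p3) ∧ p4)) ∨ (((p1 ∧ ¬p2) ∧ ¬p3) ∧ p4)

The 1-rows are (0,0,1,1), (0,1,0,1), (1,0,0,1). Each contributes one minterm — ¬p1·¬p2·p3·p4; ¬p1·p2·¬p3·p4; p1·¬p2·¬p3·p4 — and their disjunction is a sum-of-products form of h.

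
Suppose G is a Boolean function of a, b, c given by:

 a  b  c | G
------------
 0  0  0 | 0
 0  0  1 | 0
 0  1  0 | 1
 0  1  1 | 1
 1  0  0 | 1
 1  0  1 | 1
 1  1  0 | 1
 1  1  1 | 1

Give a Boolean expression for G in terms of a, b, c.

G is 0 on only 2 rows — (0,0,0), (0,0,1). Writing each as a minterm (¬a·¬b·¬c, ¬a·¬b·c) and OR-ing them characterizes exactly where G=0, so G is the negation of that disjunction.

G(a, b, c) = not (((not a and not b) and not c) or ((not a and not b) and c))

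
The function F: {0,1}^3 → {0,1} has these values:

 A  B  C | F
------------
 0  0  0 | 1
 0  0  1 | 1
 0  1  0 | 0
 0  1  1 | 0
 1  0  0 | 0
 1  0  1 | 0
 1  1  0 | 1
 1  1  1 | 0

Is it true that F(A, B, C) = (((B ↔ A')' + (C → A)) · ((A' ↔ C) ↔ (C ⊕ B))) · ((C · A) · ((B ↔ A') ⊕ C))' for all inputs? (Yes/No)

Yes

Test each input against both F and the formula:
  A=0, B=0, C=0: formula gives 1, F = 1 ✓
  A=0, B=0, C=1: formula gives 1, F = 1 ✓
  A=0, B=1, C=0: formula gives 0, F = 0 ✓
  A=0, B=1, C=1: formula gives 0, F = 0 ✓
  A=1, B=0, C=0: formula gives 0, F = 0 ✓
  …and likewise for the remaining 3 rows.
Every row agrees, so the formula is equivalent.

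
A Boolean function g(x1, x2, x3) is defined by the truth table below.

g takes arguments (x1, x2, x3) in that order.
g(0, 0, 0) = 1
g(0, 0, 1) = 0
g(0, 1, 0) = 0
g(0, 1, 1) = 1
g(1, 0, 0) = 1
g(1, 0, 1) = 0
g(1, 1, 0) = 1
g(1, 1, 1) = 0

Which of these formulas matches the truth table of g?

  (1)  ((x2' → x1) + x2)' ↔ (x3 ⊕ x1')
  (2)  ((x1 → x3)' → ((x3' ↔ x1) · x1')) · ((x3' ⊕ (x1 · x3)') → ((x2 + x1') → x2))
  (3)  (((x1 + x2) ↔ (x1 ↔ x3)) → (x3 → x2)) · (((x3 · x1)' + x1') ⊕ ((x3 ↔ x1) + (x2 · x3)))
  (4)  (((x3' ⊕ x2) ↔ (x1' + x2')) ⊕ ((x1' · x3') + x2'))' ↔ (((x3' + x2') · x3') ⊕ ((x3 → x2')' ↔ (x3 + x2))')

(2): at (0,1,0) it gives 1, but g = 0 — eliminated.
(3): at (0,0,0) it gives 0, but g = 1 — eliminated.
(4): at (0,1,0) it gives 1, but g = 0 — eliminated.
(1) is the remaining candidate, and it agrees with g on all 8 inputs.

1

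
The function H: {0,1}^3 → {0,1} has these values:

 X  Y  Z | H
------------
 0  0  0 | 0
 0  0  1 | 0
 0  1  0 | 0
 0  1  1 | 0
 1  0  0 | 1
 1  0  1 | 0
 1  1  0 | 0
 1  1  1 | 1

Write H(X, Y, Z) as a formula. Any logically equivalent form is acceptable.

H(X, Y, Z) = ((X ∧ ¬Y) ∧ ¬Z) ∨ ((X ∧ Y) ∧ Z)

The 1-rows are (1,0,0), (1,1,1). Each contributes one minterm — X·¬Y·¬Z; X·Y·Z — and their disjunction is a sum-of-products form of H.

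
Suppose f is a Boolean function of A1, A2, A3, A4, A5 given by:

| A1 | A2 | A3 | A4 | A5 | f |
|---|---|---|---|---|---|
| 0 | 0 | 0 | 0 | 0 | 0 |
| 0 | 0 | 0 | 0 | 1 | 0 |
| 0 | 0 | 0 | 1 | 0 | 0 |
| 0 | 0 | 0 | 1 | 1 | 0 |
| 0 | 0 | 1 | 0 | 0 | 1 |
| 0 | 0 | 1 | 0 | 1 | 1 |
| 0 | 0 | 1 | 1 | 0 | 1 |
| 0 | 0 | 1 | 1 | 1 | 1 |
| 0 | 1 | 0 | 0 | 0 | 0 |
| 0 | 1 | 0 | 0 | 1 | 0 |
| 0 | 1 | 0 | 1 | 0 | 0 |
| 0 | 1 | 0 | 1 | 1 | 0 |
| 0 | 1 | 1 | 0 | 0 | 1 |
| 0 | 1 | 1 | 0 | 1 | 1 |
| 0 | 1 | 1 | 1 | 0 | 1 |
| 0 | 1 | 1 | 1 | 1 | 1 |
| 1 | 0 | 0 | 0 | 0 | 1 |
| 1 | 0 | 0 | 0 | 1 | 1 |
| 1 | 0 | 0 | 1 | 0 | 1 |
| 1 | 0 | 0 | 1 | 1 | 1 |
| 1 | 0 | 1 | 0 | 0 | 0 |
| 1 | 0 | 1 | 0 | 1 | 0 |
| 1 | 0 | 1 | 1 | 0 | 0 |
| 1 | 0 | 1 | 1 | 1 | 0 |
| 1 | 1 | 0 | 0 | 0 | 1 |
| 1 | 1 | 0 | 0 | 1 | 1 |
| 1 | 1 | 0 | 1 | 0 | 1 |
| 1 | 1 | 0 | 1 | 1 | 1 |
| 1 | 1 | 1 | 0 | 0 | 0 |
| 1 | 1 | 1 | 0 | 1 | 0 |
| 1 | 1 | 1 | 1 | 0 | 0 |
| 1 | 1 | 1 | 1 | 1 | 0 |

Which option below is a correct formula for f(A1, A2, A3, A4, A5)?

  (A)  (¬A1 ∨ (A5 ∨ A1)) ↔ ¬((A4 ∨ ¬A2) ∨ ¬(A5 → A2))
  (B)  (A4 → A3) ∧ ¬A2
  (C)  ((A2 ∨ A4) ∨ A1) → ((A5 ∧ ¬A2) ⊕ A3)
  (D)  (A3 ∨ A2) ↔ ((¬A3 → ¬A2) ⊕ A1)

D

(A) fails at (0,0,1,0,0): the formula yields 0, f is 1.
(B) fails at (0,0,0,0,0): the formula yields 1, f is 0.
(C) fails at (0,0,0,0,0): the formula yields 1, f is 0.
That leaves (D). Evaluating it on every row reproduces the table of f exactly.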